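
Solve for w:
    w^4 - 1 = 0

w = -1 or w = 1

Let u = w^2. The equation becomes u^2 - 1 = 0.
Factor: (u + 1)(u - 1) = 0, so u = -1 or u = 1.
w^2 = -1 < 0 has no real solution.
w^2 = 1 gives w = +/-1.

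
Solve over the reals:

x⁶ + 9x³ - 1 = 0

Let u = x³. The equation becomes u² + 9u - 1 = 0.
By the quadratic formula, u = -9/2 + √(85)/2 or u = -√(85)/2 - 9/2.
x³ = -9/2 + √(85)/2 gives x = ∛(-9/2 + √(85)/2) ≈ 0.4788.
x³ = -√(85)/2 - 9/2 gives x = -∛(9/2 + √(85)/2) ≈ -2.0885.

x = -2.0885 or x = 0.4788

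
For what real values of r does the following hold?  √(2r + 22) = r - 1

r = 7

Square both sides: 2r + 22 = (r - 1)².
Expand and rearrange: r² - 4r - 21 = 0.
Solving gives r = 7 or r = -3.
Check each candidate in the original equation:
  r = 7: √(36) = 6, while r - 1 = 6 — valid.
  r = -3: √(16) = 4, while r - 1 = -4 — extraneous.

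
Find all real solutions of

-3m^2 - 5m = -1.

Rearrange to standard form: -3m^2 - 5m + 1 = 0.
Discriminant: (-5)^2 - 4*(-3)*1 = 37.
Quadratic formula: m = (5 +/- sqrt(37)) / (-6).
So m = -sqrt(37)/6 - 5/6 ~= -1.8471 or m = -5/6 + sqrt(37)/6 ~= 0.1805.

m = -1.8471 or m = 0.1805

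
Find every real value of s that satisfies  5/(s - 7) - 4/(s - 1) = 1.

s = -1.5208 or s = 10.5208

Multiply both sides by (s - 7)(s - 1):
5(s - 1) - 4(s - 7) = (s - 7)(s - 1).
Expand and collect terms: s² - 9s - 16 = 0.
By the quadratic formula, s = (9 ± √145) / 2, so s ≈ 10.5208 or s ≈ -1.5208.
Neither value makes a denominator zero (s ≠ 7, s ≠ 1), so both are valid.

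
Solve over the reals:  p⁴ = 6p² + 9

p = -2.6912 or p = 2.6912

Let u = p². The equation becomes u² - 6u - 9 = 0.
By the quadratic formula, u = 3 + 3·√(2) or u = 3 - 3·√(2).
p² = 3 + 3·√(2) gives p = ±√(3 + 3·√(2)) ≈ ±2.6912.
p² = 3 - 3·√(2) < 0 has no real solution.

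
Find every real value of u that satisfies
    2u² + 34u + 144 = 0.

u = -9 or u = -8

Factor: 2(u + 9)(u + 8) = 0.
So u = -9 or u = -8.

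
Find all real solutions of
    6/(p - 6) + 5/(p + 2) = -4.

p = -3.4848 or p = 4.7348

Multiply both sides by (p - 6)(p + 2):
6(p + 2) + 5(p - 6) = -4(p - 6)(p + 2).
Expand and collect terms: -4p^2 + 5p + 66 = 0.
By the quadratic formula, p = (-5 +/- sqrt(1081)) / -8, so p ~= -3.4848 or p ~= 4.7348.
Neither value makes a denominator zero (p != 6, p != -2), so both are valid.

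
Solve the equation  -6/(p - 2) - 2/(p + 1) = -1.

Multiply both sides by (p - 2)(p + 1):
-6(p + 1) - 2(p - 2) = -(p - 2)(p + 1).
Expand and collect terms: -p² + 9p + 4 = 0.
By the quadratic formula, p = (-9 ± √97) / -2, so p ≈ -0.4244 or p ≈ 9.4244.
Neither value makes a denominator zero (p ≠ 2, p ≠ -1), so both are valid.

p = -0.4244 or p = 9.4244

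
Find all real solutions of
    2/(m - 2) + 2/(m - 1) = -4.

m = 0.2929 or m = 1.7071

Multiply both sides by (m - 2)(m - 1):
2(m - 1) + 2(m - 2) = -4(m - 2)(m - 1).
Expand and collect terms: -4m^2 + 8m - 2 = 0.
By the quadratic formula, m = (-8 +/- sqrt(32)) / -8, so m ~= 0.2929 or m ~= 1.7071.
Neither value makes a denominator zero (m != 2, m != 1), so both are valid.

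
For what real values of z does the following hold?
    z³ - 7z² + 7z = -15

Rearrange: z³ - 7z² + 7z + 15 = 0.
Possible rational roots are divisors of 15. Testing z = 3 gives 0, so (z - 3) is a factor.
Divide: z³ - 7z² + 7z + 15 = (z - 3)(z² - 4z - 5).
Factor the quadratic: z = 5 or z = -1.

z = -1 or z = 3 or z = 5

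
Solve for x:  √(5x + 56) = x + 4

x = 5

Square both sides: 5x + 56 = (x + 4)².
Expand and rearrange: x² + 3x - 40 = 0.
Solving gives x = 5 or x = -8.
Check each candidate in the original equation:
  x = 5: √(81) = 9, while x + 4 = 9 — valid.
  x = -8: √(16) = 4, while x + 4 = -4 — extraneous.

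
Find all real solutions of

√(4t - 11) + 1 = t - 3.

Isolate the radical: √(4t - 11) = t - 4.
Square both sides: 4t - 11 = (t - 4)².
Expand and rearrange: t² - 12t + 27 = 0.
Solving gives t = 9 or t = 3.
Check each candidate in the original equation:
  t = 9: √(25) = 5, while t - 4 = 5 — valid.
  t = 3: √(1) = 1, while t - 4 = -1 — extraneous.

t = 9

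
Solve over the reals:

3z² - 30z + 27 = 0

Factor: 3(z - 9)(z - 1) = 0.
So z = 9 or z = 1.

z = 1 or z = 9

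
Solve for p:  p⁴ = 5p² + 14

p = -2.6458 or p = 2.6458

Let u = p². The equation becomes u² - 5u - 14 = 0.
Factor: (u + 2)(u - 7) = 0, so u = -2 or u = 7.
p² = -2 < 0 has no real solution.
p² = 7 gives p = ±√(7) ≈ ±2.6458.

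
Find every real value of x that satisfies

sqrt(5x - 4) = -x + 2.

x = 1

Square both sides: 5x - 4 = (-x + 2)^2.
Expand and rearrange: x^2 - 9x + 8 = 0.
Solving gives x = 8 or x = 1.
Check each candidate in the original equation:
  x = 8: sqrt(36) = 6, while -x + 2 = -6 — extraneous.
  x = 1: sqrt(1) = 1, while -x + 2 = 1 — valid.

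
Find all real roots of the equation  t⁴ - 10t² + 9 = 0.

Let u = t². The equation becomes u² - 10u + 9 = 0.
Factor: (u - 9)(u - 1) = 0, so u = 9 or u = 1.
t² = 9 gives t = ±3.
t² = 1 gives t = ±1.

t = -3 or t = -1 or t = 1 or t = 3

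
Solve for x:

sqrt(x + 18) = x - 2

Square both sides: x + 18 = (x - 2)^2.
Expand and rearrange: x^2 - 5x - 14 = 0.
Solving gives x = 7 or x = -2.
Check each candidate in the original equation:
  x = 7: sqrt(25) = 5, while x - 2 = 5 — valid.
  x = -2: sqrt(16) = 4, while x - 2 = -4 — extraneous.

x = 7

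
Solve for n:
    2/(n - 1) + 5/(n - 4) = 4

n = 1.3401 or n = 5.4099

Multiply both sides by (n - 1)(n - 4):
2(n - 4) + 5(n - 1) = 4(n - 1)(n - 4).
Expand and collect terms: 4n^2 - 27n + 29 = 0.
By the quadratic formula, n = (27 +/- sqrt(265)) / 8, so n ~= 5.4099 or n ~= 1.3401.
Neither value makes a denominator zero (n != 1, n != 4), so both are valid.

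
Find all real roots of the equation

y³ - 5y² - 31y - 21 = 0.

y = -3 or y = -0.7958 or y = 8.7958

Possible rational roots are divisors of -21. Testing y = -3 gives 0, so (y + 3) is a factor.
Divide: y³ - 5y² - 31y - 21 = (y + 3)(y² - 8y - 7).
Apply the quadratic formula to y² - 8y - 7 = 0: y = (8 ± √92)/2, i.e. y ≈ 8.7958 or y ≈ -0.7958.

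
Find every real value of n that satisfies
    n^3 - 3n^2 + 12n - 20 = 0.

n = 2

Possible rational roots are divisors of -20. Testing n = 2 gives 0, so (n - 2) is a factor.
Divide: n^3 - 3n^2 + 12n - 20 = (n - 2)(n^2 - n + 10).
The quadratic n^2 - n + 10 has discriminant -39 < 0, so no further real roots.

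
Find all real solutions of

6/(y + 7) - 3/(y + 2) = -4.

y = -8.3414 or y = -1.4086

Multiply both sides by (y + 7)(y + 2):
6(y + 2) - 3(y + 7) = -4(y + 7)(y + 2).
Expand and collect terms: -4y^2 - 39y - 47 = 0.
By the quadratic formula, y = (39 +/- sqrt(769)) / -8, so y ~= -8.3414 or y ~= -1.4086.
Neither value makes a denominator zero (y != -7, y != -2), so both are valid.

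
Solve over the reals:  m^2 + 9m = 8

Rearrange to standard form: m^2 + 9m - 8 = 0.
Discriminant: (9)^2 - 4*1*(-8) = 113.
Quadratic formula: m = (-9 +/- sqrt(113)) / 2.
So m = -9/2 + sqrt(113)/2 ~= 0.8151 or m = -sqrt(113)/2 - 9/2 ~= -9.8151.

m = -9.8151 or m = 0.8151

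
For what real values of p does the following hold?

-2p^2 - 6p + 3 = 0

p = -3.4365 or p = 0.4365

Discriminant: (-6)^2 - 4*(-2)*3 = 60.
Quadratic formula: p = (6 +/- sqrt(60)) / (-4).
So p = -sqrt(15)/2 - 3/2 ~= -3.4365 or p = -3/2 + sqrt(15)/2 ~= 0.4365.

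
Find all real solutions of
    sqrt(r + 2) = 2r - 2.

Square both sides: r + 2 = (2r - 2)^2.
Expand and rearrange: 4r^2 - 9r + 2 = 0.
Solving gives r = 2 or r = 0.25.
Check each candidate in the original equation:
  r = 2: sqrt(4) = 2, while 2r - 2 = 2 — valid.
  r = 0.25: sqrt(2.25) = 1.5, while 2r - 2 = -1.5 — extraneous.

r = 2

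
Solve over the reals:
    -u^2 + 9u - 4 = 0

Discriminant: (9)^2 - 4*(-1)*(-4) = 65.
Quadratic formula: u = (-9 +/- sqrt(65)) / (-2).
So u = 9/2 - sqrt(65)/2 ~= 0.4689 or u = sqrt(65)/2 + 9/2 ~= 8.5311.

u = 0.4689 or u = 8.5311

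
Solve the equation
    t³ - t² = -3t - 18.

t = -2

Rearrange: t³ - t² + 3t + 18 = 0.
Possible rational roots are divisors of 18. Testing t = -2 gives 0, so (t + 2) is a factor.
Divide: t³ - t² + 3t + 18 = (t + 2)(t² - 3t + 9).
The quadratic t² - 3t + 9 has discriminant -27 < 0, so no further real roots.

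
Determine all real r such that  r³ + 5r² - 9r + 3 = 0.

Possible rational roots are divisors of 3. Testing r = 1 gives 0, so (r - 1) is a factor.
Divide: r³ + 5r² - 9r + 3 = (r - 1)(r² + 6r - 3).
Apply the quadratic formula to r² + 6r - 3 = 0: r = (-6 ± √48)/2, i.e. r ≈ 0.4641 or r ≈ -6.4641.

r = -6.4641 or r = 0.4641 or r = 1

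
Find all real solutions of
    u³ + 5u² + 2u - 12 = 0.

u = -3.2361 or u = -3 or u = 1.2361

Possible rational roots are divisors of -12. Testing u = -3 gives 0, so (u + 3) is a factor.
Divide: u³ + 5u² + 2u - 12 = (u + 3)(u² + 2u - 4).
Apply the quadratic formula to u² + 2u - 4 = 0: u = (-2 ± √20)/2, i.e. u ≈ 1.2361 or u ≈ -3.2361.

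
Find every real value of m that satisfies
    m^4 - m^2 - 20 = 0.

m = -2.2361 or m = 2.2361

Let u = m^2. The equation becomes u^2 - u - 20 = 0.
Factor: (u - 5)(u + 4) = 0, so u = 5 or u = -4.
m^2 = 5 gives m = +/-sqrt(5) ~= +/-2.2361.
m^2 = -4 < 0 has no real solution.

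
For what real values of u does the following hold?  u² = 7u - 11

Rearrange to standard form: u² - 7u + 11 = 0.
Discriminant: (-7)² − 4·1·11 = 5.
Quadratic formula: u = (7 ± √5) / 2.
So u = √(5)/2 + 7/2 ≈ 4.618 or u = 7/2 - √(5)/2 ≈ 2.382.

u = 2.382 or u = 4.618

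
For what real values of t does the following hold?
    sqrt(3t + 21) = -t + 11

Square both sides: 3t + 21 = (-t + 11)^2.
Expand and rearrange: t^2 - 25t + 100 = 0.
Solving gives t = 20 or t = 5.
Check each candidate in the original equation:
  t = 20: sqrt(81) = 9, while -t + 11 = -9 — extraneous.
  t = 5: sqrt(36) = 6, while -t + 11 = 6 — valid.

t = 5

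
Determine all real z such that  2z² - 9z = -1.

Rearrange to standard form: 2z² - 9z + 1 = 0.
Discriminant: (-9)² − 4·2·1 = 73.
Quadratic formula: z = (9 ± √73) / 4.
So z = √(73)/4 + 9/4 ≈ 4.386 or z = 9/4 - √(73)/4 ≈ 0.114.

z = 0.114 or z = 4.386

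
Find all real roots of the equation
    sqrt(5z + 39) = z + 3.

Square both sides: 5z + 39 = (z + 3)^2.
Expand and rearrange: z^2 + z - 30 = 0.
Solving gives z = 5 or z = -6.
Check each candidate in the original equation:
  z = 5: sqrt(64) = 8, while z + 3 = 8 — valid.
  z = -6: sqrt(9) = 3, while z + 3 = -3 — extraneous.

z = 5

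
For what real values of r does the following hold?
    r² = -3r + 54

r = -9 or r = 6

Bring every term to one side: r² + 3r - 54 = 0.
Factor: (r - 6)(r + 9) = 0.
So r = 6 or r = -9.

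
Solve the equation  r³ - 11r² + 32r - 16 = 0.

Possible rational roots are divisors of -16. Testing r = 4 gives 0, so (r - 4) is a factor.
Divide: r³ - 11r² + 32r - 16 = (r - 4)(r² - 7r + 4).
Apply the quadratic formula to r² - 7r + 4 = 0: r = (7 ± √33)/2, i.e. r ≈ 6.3723 or r ≈ 0.6277.

r = 0.6277 or r = 4 or r = 6.3723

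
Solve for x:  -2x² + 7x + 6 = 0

x = -0.7122 or x = 4.2122

Discriminant: (7)² − 4·(-2)·6 = 97.
Quadratic formula: x = (-7 ± √97) / (-4).
So x = 7/4 - √(97)/4 ≈ -0.7122 or x = 7/4 + √(97)/4 ≈ 4.2122.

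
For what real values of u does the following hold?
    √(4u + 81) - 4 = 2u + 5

Isolate the radical: √(4u + 81) = 2u + 9.
Square both sides: 4u + 81 = (2u + 9)².
Expand and rearrange: 4u² + 32u = 0.
Solving gives u = 0 or u = -8.
Check each candidate in the original equation:
  u = 0: √(81) = 9, while 2u + 9 = 9 — valid.
  u = -8: √(49) = 7, while 2u + 9 = -7 — extraneous.

u = 0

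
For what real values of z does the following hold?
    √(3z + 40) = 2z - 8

z = 8

Square both sides: 3z + 40 = (2z - 8)².
Expand and rearrange: 4z² - 35z + 24 = 0.
Solving gives z = 8 or z = 0.75.
Check each candidate in the original equation:
  z = 8: √(64) = 8, while 2z - 8 = 8 — valid.
  z = 0.75: √(42.25) = 6.5, while 2z - 8 = -6.5 — extraneous.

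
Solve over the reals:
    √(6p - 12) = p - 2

p = 2 or p = 8

Square both sides: 6p - 12 = (p - 2)².
Expand and rearrange: p² - 10p + 16 = 0.
Solving gives p = 8 or p = 2.
Check each candidate in the original equation:
  p = 8: √(36) = 6, while p - 2 = 6 — valid.
  p = 2: √(0) = 0, while p - 2 = 0 — valid.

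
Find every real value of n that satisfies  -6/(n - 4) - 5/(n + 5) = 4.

n = -6.4593 or n = 2.7093

Multiply both sides by (n - 4)(n + 5):
-6(n + 5) - 5(n - 4) = 4(n - 4)(n + 5).
Expand and collect terms: 4n^2 + 15n - 70 = 0.
By the quadratic formula, n = (-15 +/- sqrt(1345)) / 8, so n ~= 2.7093 or n ~= -6.4593.
Neither value makes a denominator zero (n != 4, n != -5), so both are valid.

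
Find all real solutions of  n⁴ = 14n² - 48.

n = -2.8284 or n = -2.4495 or n = 2.4495 or n = 2.8284

Let u = n². The equation becomes u² - 14u + 48 = 0.
Factor: (u - 8)(u - 6) = 0, so u = 8 or u = 6.
n² = 8 gives n = ±2·√(2) ≈ ±2.8284.
n² = 6 gives n = ±√(6) ≈ ±2.4495.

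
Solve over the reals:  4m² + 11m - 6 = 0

m = -3.2164 or m = 0.4664

Discriminant: (11)² − 4·4·(-6) = 217.
Quadratic formula: m = (-11 ± √217) / 8.
So m = -11/8 + √(217)/8 ≈ 0.4664 or m = -√(217)/8 - 11/8 ≈ -3.2164.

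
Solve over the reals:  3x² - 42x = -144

x = 6 or x = 8

Bring every term to one side: 3x² - 42x + 144 = 0.
Factor: 3(x - 8)(x - 6) = 0.
So x = 8 or x = 6.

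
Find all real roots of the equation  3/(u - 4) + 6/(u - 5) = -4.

Multiply both sides by (u - 4)(u - 5):
3(u - 5) + 6(u - 4) = -4(u - 4)(u - 5).
Expand and collect terms: -4u^2 + 27u - 41 = 0.
By the quadratic formula, u = (-27 +/- sqrt(73)) / -8, so u ~= 2.307 or u ~= 4.443.
Neither value makes a denominator zero (u != 4, u != 5), so both are valid.

u = 2.307 or u = 4.443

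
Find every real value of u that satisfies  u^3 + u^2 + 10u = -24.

Rearrange: u^3 + u^2 + 10u + 24 = 0.
Possible rational roots are divisors of 24. Testing u = -2 gives 0, so (u + 2) is a factor.
Divide: u^3 + u^2 + 10u + 24 = (u + 2)(u^2 - u + 12).
The quadratic u^2 - u + 12 has discriminant -47 < 0, so no further real roots.

u = -2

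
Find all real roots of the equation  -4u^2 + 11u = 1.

Rearrange to standard form: -4u^2 + 11u - 1 = 0.
Discriminant: (11)^2 - 4*(-4)*(-1) = 105.
Quadratic formula: u = (-11 +/- sqrt(105)) / (-8).
So u = 11/8 - sqrt(105)/8 ~= 0.0941 or u = sqrt(105)/8 + 11/8 ~= 2.6559.

u = 0.0941 or u = 2.6559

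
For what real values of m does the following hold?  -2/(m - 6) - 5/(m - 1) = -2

Multiply both sides by (m - 6)(m - 1):
-2(m - 1) - 5(m - 6) = -2(m - 6)(m - 1).
Expand and collect terms: -2m^2 + 21m - 44 = 0.
By the quadratic formula, m = (-21 +/- sqrt(89)) / -4, so m ~= 2.8915 or m ~= 7.6085.
Neither value makes a denominator zero (m != 6, m != 1), so both are valid.

m = 2.8915 or m = 7.6085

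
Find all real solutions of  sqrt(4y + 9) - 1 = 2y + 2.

y = 0

Isolate the radical: sqrt(4y + 9) = 2y + 3.
Square both sides: 4y + 9 = (2y + 3)^2.
Expand and rearrange: 4y^2 + 8y = 0.
Solving gives y = 0 or y = -2.
Check each candidate in the original equation:
  y = 0: sqrt(9) = 3, while 2y + 3 = 3 — valid.
  y = -2: sqrt(1) = 1, while 2y + 3 = -1 — extraneous.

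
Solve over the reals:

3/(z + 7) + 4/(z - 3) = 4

Multiply both sides by (z + 7)(z - 3):
3(z - 3) + 4(z + 7) = 4(z + 7)(z - 3).
Expand and collect terms: 4z² + 9z - 103 = 0.
By the quadratic formula, z = (-9 ± √1729) / 8, so z ≈ 4.0727 or z ≈ -6.3227.
Neither value makes a denominator zero (z ≠ -7, z ≠ 3), so both are valid.

z = -6.3227 or z = 4.0727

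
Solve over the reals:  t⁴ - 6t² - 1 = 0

t = -2.4824 or t = 2.4824

Let u = t². The equation becomes u² - 6u - 1 = 0.
By the quadratic formula, u = 3 + √(10) or u = 3 - √(10).
t² = 3 + √(10) gives t = ±√(3 + √(10)) ≈ ±2.4824.
t² = 3 - √(10) < 0 has no real solution.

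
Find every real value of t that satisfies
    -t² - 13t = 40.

Bring every term to one side: -t² - 13t - 40 = 0.
Factor: -1(t + 5)(t + 8) = 0.
So t = -5 or t = -8.

t = -8 or t = -5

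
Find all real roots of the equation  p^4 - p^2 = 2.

p = -1.4142 or p = 1.4142

Let u = p^2. The equation becomes u^2 - u - 2 = 0.
Factor: (u - 2)(u + 1) = 0, so u = 2 or u = -1.
p^2 = 2 gives p = +/-sqrt(2) ~= +/-1.4142.
p^2 = -1 < 0 has no real solution.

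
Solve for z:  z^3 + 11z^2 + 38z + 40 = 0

z = -5 or z = -4 or z = -2

Possible rational roots are divisors of 40. Testing z = -5 gives 0, so (z + 5) is a factor.
Divide: z^3 + 11z^2 + 38z + 40 = (z + 5)(z^2 + 6z + 8).
Factor the quadratic: z = -2 or z = -4.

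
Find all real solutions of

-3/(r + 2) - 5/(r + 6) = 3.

Multiply both sides by (r + 2)(r + 6):
-3(r + 6) - 5(r + 2) = 3(r + 2)(r + 6).
Expand and collect terms: 3r^2 + 32r + 64 = 0.
Factor or apply the quadratic formula: r = -2.6667 or r = -8.
Neither value makes a denominator zero (r != -2, r != -6), so both are valid.

r = -8 or r = -2.6667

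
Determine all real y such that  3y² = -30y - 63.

Bring every term to one side: 3y² + 30y + 63 = 0.
Factor: 3(y + 7)(y + 3) = 0.
So y = -7 or y = -3.

y = -7 or y = -3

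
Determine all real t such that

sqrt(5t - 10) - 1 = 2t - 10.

t = 7

Isolate the radical: sqrt(5t - 10) = 2t - 9.
Square both sides: 5t - 10 = (2t - 9)^2.
Expand and rearrange: 4t^2 - 41t + 91 = 0.
Solving gives t = 7 or t = 3.25.
Check each candidate in the original equation:
  t = 7: sqrt(25) = 5, while 2t - 9 = 5 — valid.
  t = 3.25: sqrt(6.25) = 2.5, while 2t - 9 = -2.5 — extraneous.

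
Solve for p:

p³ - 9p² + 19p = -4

p = -0.1926 or p = 4 or p = 5.1926

Rearrange: p³ - 9p² + 19p + 4 = 0.
Possible rational roots are divisors of 4. Testing p = 4 gives 0, so (p - 4) is a factor.
Divide: p³ - 9p² + 19p + 4 = (p - 4)(p² - 5p - 1).
Apply the quadratic formula to p² - 5p - 1 = 0: p = (5 ± √29)/2, i.e. p ≈ 5.1926 or p ≈ -0.1926.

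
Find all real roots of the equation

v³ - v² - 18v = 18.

v = -3 or v = -1.1623 or v = 5.1623

Rearrange: v³ - v² - 18v - 18 = 0.
Possible rational roots are divisors of -18. Testing v = -3 gives 0, so (v + 3) is a factor.
Divide: v³ - v² - 18v - 18 = (v + 3)(v² - 4v - 6).
Apply the quadratic formula to v² - 4v - 6 = 0: v = (4 ± √40)/2, i.e. v ≈ 5.1623 or v ≈ -1.1623.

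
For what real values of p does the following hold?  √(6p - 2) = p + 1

p = 1 or p = 3

Square both sides: 6p - 2 = (p + 1)².
Expand and rearrange: p² - 4p + 3 = 0.
Solving gives p = 3 or p = 1.
Check each candidate in the original equation:
  p = 3: √(16) = 4, while p + 1 = 4 — valid.
  p = 1: √(4) = 2, while p + 1 = 2 — valid.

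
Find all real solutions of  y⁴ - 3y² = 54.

y = -3 or y = 3

Let u = y². The equation becomes u² - 3u - 54 = 0.
Factor: (u + 6)(u - 9) = 0, so u = -6 or u = 9.
y² = -6 < 0 has no real solution.
y² = 9 gives y = ±3.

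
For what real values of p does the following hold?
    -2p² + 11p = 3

Rearrange to standard form: -2p² + 11p - 3 = 0.
Discriminant: (11)² − 4·(-2)·(-3) = 97.
Quadratic formula: p = (-11 ± √97) / (-4).
So p = 11/4 - √(97)/4 ≈ 0.2878 or p = √(97)/4 + 11/4 ≈ 5.2122.

p = 0.2878 or p = 5.2122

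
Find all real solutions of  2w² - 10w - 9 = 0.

Discriminant: (-10)² − 4·2·(-9) = 172.
Quadratic formula: w = (10 ± √172) / 4.
So w = 5/2 + √(43)/2 ≈ 5.7787 or w = 5/2 - √(43)/2 ≈ -0.7787.

w = -0.7787 or w = 5.7787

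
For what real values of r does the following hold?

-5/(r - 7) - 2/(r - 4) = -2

r = 4.5 or r = 10

Multiply both sides by (r - 7)(r - 4):
-5(r - 4) - 2(r - 7) = -2(r - 7)(r - 4).
Expand and collect terms: -2r² + 29r - 90 = 0.
Factor or apply the quadratic formula: r = 4.5 or r = 10.
Neither value makes a denominator zero (r ≠ 7, r ≠ 4), so both are valid.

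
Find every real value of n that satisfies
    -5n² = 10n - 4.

n = -2.3416 or n = 0.3416

Rearrange to standard form: -5n² - 10n + 4 = 0.
Discriminant: (-10)² − 4·(-5)·4 = 180.
Quadratic formula: n = (10 ± √180) / (-10).
So n = -3·√(5)/5 - 1 ≈ -2.3416 or n = -1 + 3·√(5)/5 ≈ 0.3416.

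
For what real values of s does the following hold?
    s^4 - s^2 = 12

s = -2 or s = 2

Let u = s^2. The equation becomes u^2 - u - 12 = 0.
Factor: (u - 4)(u + 3) = 0, so u = 4 or u = -3.
s^2 = 4 gives s = +/-2.
s^2 = -3 < 0 has no real solution.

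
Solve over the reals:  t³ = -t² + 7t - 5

t = -3.4495 or t = 1 or t = 1.4495

Rearrange: t³ + t² - 7t + 5 = 0.
Possible rational roots are divisors of 5. Testing t = 1 gives 0, so (t - 1) is a factor.
Divide: t³ + t² - 7t + 5 = (t - 1)(t² + 2t - 5).
Apply the quadratic formula to t² + 2t - 5 = 0: t = (-2 ± √24)/2, i.e. t ≈ 1.4495 or t ≈ -3.4495.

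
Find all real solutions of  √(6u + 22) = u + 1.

u = 7

Square both sides: 6u + 22 = (u + 1)².
Expand and rearrange: u² - 4u - 21 = 0.
Solving gives u = 7 or u = -3.
Check each candidate in the original equation:
  u = 7: √(64) = 8, while u + 1 = 8 — valid.
  u = -3: √(4) = 2, while u + 1 = -2 — extraneous.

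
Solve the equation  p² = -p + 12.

p = -4 or p = 3

Bring every term to one side: p² + p - 12 = 0.
Factor: (p - 3)(p + 4) = 0.
So p = 3 or p = -4.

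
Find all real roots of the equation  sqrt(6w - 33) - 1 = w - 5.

Isolate the radical: sqrt(6w - 33) = w - 4.
Square both sides: 6w - 33 = (w - 4)^2.
Expand and rearrange: w^2 - 14w + 49 = 0.
This gives the repeated root w = 7.
Check in the original equation:
  w = 7: sqrt(9) = 3, while w - 4 = 3 — valid.

w = 7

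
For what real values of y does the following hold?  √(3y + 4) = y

y = 4

Square both sides: 3y + 4 = (y)².
Expand and rearrange: y² - 3y - 4 = 0.
Solving gives y = 4 or y = -1.
Check each candidate in the original equation:
  y = 4: √(16) = 4, while y = 4 — valid.
  y = -1: √(1) = 1, while y = -1 — extraneous.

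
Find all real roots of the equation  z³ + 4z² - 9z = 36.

z = -4 or z = -3 or z = 3

Rearrange: z³ + 4z² - 9z - 36 = 0.
Possible rational roots are divisors of -36. Testing z = -4 gives 0, so (z + 4) is a factor.
Divide: z³ + 4z² - 9z - 36 = (z + 4)(z² - 9).
Factor the quadratic: z = 3 or z = -3.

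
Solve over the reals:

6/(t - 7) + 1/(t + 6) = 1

Multiply both sides by (t - 7)(t + 6):
6(t + 6) + (t - 7) = (t - 7)(t + 6).
Expand and collect terms: t^2 - 8t - 71 = 0.
By the quadratic formula, t = (8 +/- sqrt(348)) / 2, so t ~= 13.3274 or t ~= -5.3274.
Neither value makes a denominator zero (t != 7, t != -6), so both are valid.

t = -5.3274 or t = 13.3274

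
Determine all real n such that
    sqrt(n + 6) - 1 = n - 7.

n = 10

Isolate the radical: sqrt(n + 6) = n - 6.
Square both sides: n + 6 = (n - 6)^2.
Expand and rearrange: n^2 - 13n + 30 = 0.
Solving gives n = 10 or n = 3.
Check each candidate in the original equation:
  n = 10: sqrt(16) = 4, while n - 6 = 4 — valid.
  n = 3: sqrt(9) = 3, while n - 6 = -3 — extraneous.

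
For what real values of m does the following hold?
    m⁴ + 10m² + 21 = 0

No real solutions.

Let u = m². The equation becomes u² + 10u + 21 = 0.
Factor: (u + 7)(u + 3) = 0, so u = -7 or u = -3.
m² = -7 < 0 has no real solution.
m² = -3 < 0 has no real solution.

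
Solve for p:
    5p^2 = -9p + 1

p = -1.905 or p = 0.105

Rearrange to standard form: 5p^2 + 9p - 1 = 0.
Discriminant: (9)^2 - 4*5*(-1) = 101.
Quadratic formula: p = (-9 +/- sqrt(101)) / 10.
So p = -9/10 + sqrt(101)/10 ~= 0.105 or p = -sqrt(101)/10 - 9/10 ~= -1.905.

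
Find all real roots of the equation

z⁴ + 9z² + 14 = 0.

Let u = z². The equation becomes u² + 9u + 14 = 0.
Factor: (u + 7)(u + 2) = 0, so u = -7 or u = -2.
z² = -7 < 0 has no real solution.
z² = -2 < 0 has no real solution.

No real solutions.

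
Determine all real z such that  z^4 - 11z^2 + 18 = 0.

z = -3 or z = -1.4142 or z = 1.4142 or z = 3

Let u = z^2. The equation becomes u^2 - 11u + 18 = 0.
Factor: (u - 2)(u - 9) = 0, so u = 2 or u = 9.
z^2 = 2 gives z = +/-sqrt(2) ~= +/-1.4142.
z^2 = 9 gives z = +/-3.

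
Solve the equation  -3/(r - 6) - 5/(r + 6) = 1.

r = -12 or r = 4

Multiply both sides by (r - 6)(r + 6):
-3(r + 6) - 5(r - 6) = (r - 6)(r + 6).
Expand and collect terms: r^2 + 8r - 48 = 0.
Factor or apply the quadratic formula: r = 4 or r = -12.
Neither value makes a denominator zero (r != 6, r != -6), so both are valid.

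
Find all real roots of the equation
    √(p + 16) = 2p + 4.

Square both sides: p + 16 = (2p + 4)².
Expand and rearrange: 4p² + 15p = 0.
Solving gives p = 0 or p = -3.75.
Check each candidate in the original equation:
  p = 0: √(16) = 4, while 2p + 4 = 4 — valid.
  p = -3.75: √(12.25) = 3.5, while 2p + 4 = -3.5 — extraneous.

p = 0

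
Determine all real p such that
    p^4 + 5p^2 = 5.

Let u = p^2. The equation becomes u^2 + 5u - 5 = 0.
By the quadratic formula, u = -5/2 + 3*sqrt(5)/2 or u = -3*sqrt(5)/2 - 5/2.
p^2 = -5/2 + 3*sqrt(5)/2 gives p = +/-sqrt(-5/2 + 3*sqrt(5)/2) ~= +/-0.9242.
p^2 = -3*sqrt(5)/2 - 5/2 < 0 has no real solution.

p = -0.9242 or p = 0.9242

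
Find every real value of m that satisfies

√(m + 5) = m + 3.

Square both sides: m + 5 = (m + 3)².
Expand and rearrange: m² + 5m + 4 = 0.
Solving gives m = -1 or m = -4.
Check each candidate in the original equation:
  m = -1: √(4) = 2, while m + 3 = 2 — valid.
  m = -4: √(1) = 1, while m + 3 = -1 — extraneous.

m = -1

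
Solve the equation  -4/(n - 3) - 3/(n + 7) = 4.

n = -7.8263 or n = 2.0763

Multiply both sides by (n - 3)(n + 7):
-4(n + 7) - 3(n - 3) = 4(n - 3)(n + 7).
Expand and collect terms: 4n^2 + 23n - 65 = 0.
By the quadratic formula, n = (-23 +/- sqrt(1569)) / 8, so n ~= 2.0763 or n ~= -7.8263.
Neither value makes a denominator zero (n != 3, n != -7), so both are valid.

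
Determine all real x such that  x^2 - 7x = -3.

Rearrange to standard form: x^2 - 7x + 3 = 0.
Discriminant: (-7)^2 - 4*1*3 = 37.
Quadratic formula: x = (7 +/- sqrt(37)) / 2.
So x = sqrt(37)/2 + 7/2 ~= 6.5414 or x = 7/2 - sqrt(37)/2 ~= 0.4586.

x = 0.4586 or x = 6.5414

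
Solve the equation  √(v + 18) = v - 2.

v = 7

Square both sides: v + 18 = (v - 2)².
Expand and rearrange: v² - 5v - 14 = 0.
Solving gives v = 7 or v = -2.
Check each candidate in the original equation:
  v = 7: √(25) = 5, while v - 2 = 5 — valid.
  v = -2: √(16) = 4, while v - 2 = -4 — extraneous.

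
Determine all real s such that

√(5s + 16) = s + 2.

Square both sides: 5s + 16 = (s + 2)².
Expand and rearrange: s² - s - 12 = 0.
Solving gives s = 4 or s = -3.
Check each candidate in the original equation:
  s = 4: √(36) = 6, while s + 2 = 6 — valid.
  s = -3: √(1) = 1, while s + 2 = -1 — extraneous.

s = 4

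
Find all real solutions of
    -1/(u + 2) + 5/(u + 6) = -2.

Multiply both sides by (u + 2)(u + 6):
-(u + 6) + 5(u + 2) = -2(u + 2)(u + 6).
Expand and collect terms: -2u² - 20u - 28 = 0.
By the quadratic formula, u = (20 ± √176) / -4, so u ≈ -8.3166 or u ≈ -1.6834.
Neither value makes a denominator zero (u ≠ -2, u ≠ -6), so both are valid.

u = -8.3166 or u = -1.6834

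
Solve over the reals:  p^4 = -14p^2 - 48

Let u = p^2. The equation becomes u^2 + 14u + 48 = 0.
Factor: (u + 8)(u + 6) = 0, so u = -8 or u = -6.
p^2 = -8 < 0 has no real solution.
p^2 = -6 < 0 has no real solution.

No real solutions.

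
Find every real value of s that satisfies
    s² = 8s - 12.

s = 2 or s = 6

Bring every term to one side: s² - 8s + 12 = 0.
Factor: (s - 2)(s - 6) = 0.
So s = 2 or s = 6.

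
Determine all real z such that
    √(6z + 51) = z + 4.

Square both sides: 6z + 51 = (z + 4)².
Expand and rearrange: z² + 2z - 35 = 0.
Solving gives z = 5 or z = -7.
Check each candidate in the original equation:
  z = 5: √(81) = 9, while z + 4 = 9 — valid.
  z = -7: √(9) = 3, while z + 4 = -3 — extraneous.

z = 5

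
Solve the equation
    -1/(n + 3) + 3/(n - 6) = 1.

Multiply both sides by (n + 3)(n - 6):
-(n - 6) + 3(n + 3) = (n + 3)(n - 6).
Expand and collect terms: n² - 5n - 33 = 0.
By the quadratic formula, n = (5 ± √157) / 2, so n ≈ 8.765 or n ≈ -3.765.
Neither value makes a denominator zero (n ≠ -3, n ≠ 6), so both are valid.

n = -3.765 or n = 8.765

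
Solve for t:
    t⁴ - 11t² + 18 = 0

Let u = t². The equation becomes u² - 11u + 18 = 0.
Factor: (u - 9)(u - 2) = 0, so u = 9 or u = 2.
t² = 9 gives t = ±3.
t² = 2 gives t = ±√(2) ≈ ±1.4142.

t = -3 or t = -1.4142 or t = 1.4142 or t = 3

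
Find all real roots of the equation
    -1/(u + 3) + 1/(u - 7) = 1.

u = -3.9161 or u = 7.9161

Multiply both sides by (u + 3)(u - 7):
-(u - 7) + (u + 3) = (u + 3)(u - 7).
Expand and collect terms: u² - 4u - 31 = 0.
By the quadratic formula, u = (4 ± √140) / 2, so u ≈ 7.9161 or u ≈ -3.9161.
Neither value makes a denominator zero (u ≠ -3, u ≠ 7), so both are valid.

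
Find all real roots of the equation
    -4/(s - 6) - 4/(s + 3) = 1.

Multiply both sides by (s - 6)(s + 3):
-4(s + 3) - 4(s - 6) = (s - 6)(s + 3).
Expand and collect terms: s^2 + 5s - 30 = 0.
By the quadratic formula, s = (-5 +/- sqrt(145)) / 2, so s ~= 3.5208 or s ~= -8.5208.
Neither value makes a denominator zero (s != 6, s != -3), so both are valid.

s = -8.5208 or s = 3.5208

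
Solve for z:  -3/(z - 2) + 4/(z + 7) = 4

Multiply both sides by (z - 2)(z + 7):
-3(z + 7) + 4(z - 2) = 4(z - 2)(z + 7).
Expand and collect terms: 4z^2 + 19z - 27 = 0.
By the quadratic formula, z = (-19 +/- sqrt(793)) / 8, so z ~= 1.145 or z ~= -5.895.
Neither value makes a denominator zero (z != 2, z != -7), so both are valid.

z = -5.895 or z = 1.145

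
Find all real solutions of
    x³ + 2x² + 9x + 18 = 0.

x = -2

Possible rational roots are divisors of 18. Testing x = -2 gives 0, so (x + 2) is a factor.
Divide: x³ + 2x² + 9x + 18 = (x + 2)(x² + 9).
The quadratic x² + 9 has discriminant -36 < 0, so no further real roots.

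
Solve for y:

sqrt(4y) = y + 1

y = 1

Square both sides: 4y = (y + 1)^2.
Expand and rearrange: y^2 - 2y + 1 = 0.
This gives the repeated root y = 1.
Check in the original equation:
  y = 1: sqrt(4) = 2, while y + 1 = 2 — valid.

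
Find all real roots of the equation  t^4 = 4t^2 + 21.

t = -2.6458 or t = 2.6458

Let u = t^2. The equation becomes u^2 - 4u - 21 = 0.
Factor: (u + 3)(u - 7) = 0, so u = -3 or u = 7.
t^2 = -3 < 0 has no real solution.
t^2 = 7 gives t = +/-sqrt(7) ~= +/-2.6458.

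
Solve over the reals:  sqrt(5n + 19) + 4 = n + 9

n = -3 or n = -2

Isolate the radical: sqrt(5n + 19) = n + 5.
Square both sides: 5n + 19 = (n + 5)^2.
Expand and rearrange: n^2 + 5n + 6 = 0.
Solving gives n = -2 or n = -3.
Check each candidate in the original equation:
  n = -2: sqrt(9) = 3, while n + 5 = 3 — valid.
  n = -3: sqrt(4) = 2, while n + 5 = 2 — valid.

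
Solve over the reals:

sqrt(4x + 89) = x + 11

Square both sides: 4x + 89 = (x + 11)^2.
Expand and rearrange: x^2 + 18x + 32 = 0.
Solving gives x = -2 or x = -16.
Check each candidate in the original equation:
  x = -2: sqrt(81) = 9, while x + 11 = 9 — valid.
  x = -16: sqrt(25) = 5, while x + 11 = -5 — extraneous.

x = -2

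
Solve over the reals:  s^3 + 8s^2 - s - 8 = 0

s = -8 or s = -1 or s = 1

Possible rational roots are divisors of -8. Testing s = -1 gives 0, so (s + 1) is a factor.
Divide: s^3 + 8s^2 - s - 8 = (s + 1)(s^2 + 7s - 8).
Factor the quadratic: s = 1 or s = -8.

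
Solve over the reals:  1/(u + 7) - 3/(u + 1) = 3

u = -6.5941 or u = -2.0726

Multiply both sides by (u + 7)(u + 1):
(u + 1) - 3(u + 7) = 3(u + 7)(u + 1).
Expand and collect terms: 3u² + 26u + 41 = 0.
By the quadratic formula, u = (-26 ± √184) / 6, so u ≈ -2.0726 or u ≈ -6.5941.
Neither value makes a denominator zero (u ≠ -7, u ≠ -1), so both are valid.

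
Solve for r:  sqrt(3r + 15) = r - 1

Square both sides: 3r + 15 = (r - 1)^2.
Expand and rearrange: r^2 - 5r - 14 = 0.
Solving gives r = 7 or r = -2.
Check each candidate in the original equation:
  r = 7: sqrt(36) = 6, while r - 1 = 6 — valid.
  r = -2: sqrt(9) = 3, while r - 1 = -3 — extraneous.

r = 7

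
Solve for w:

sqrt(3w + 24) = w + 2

Square both sides: 3w + 24 = (w + 2)^2.
Expand and rearrange: w^2 + w - 20 = 0.
Solving gives w = 4 or w = -5.
Check each candidate in the original equation:
  w = 4: sqrt(36) = 6, while w + 2 = 6 — valid.
  w = -5: sqrt(9) = 3, while w + 2 = -3 — extraneous.

w = 4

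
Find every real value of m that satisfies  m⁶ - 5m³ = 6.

Let u = m³. The equation becomes u² - 5u - 6 = 0.
Factor: (u - 6)(u + 1) = 0, so u = 6 or u = -1.
m³ = 6 gives m = ∛(6) ≈ 1.8171.
m³ = -1 gives m = -1.

m = -1 or m = 1.8171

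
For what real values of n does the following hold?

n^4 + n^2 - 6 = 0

n = -1.4142 or n = 1.4142

Let u = n^2. The equation becomes u^2 + u - 6 = 0.
Factor: (u + 3)(u - 2) = 0, so u = -3 or u = 2.
n^2 = -3 < 0 has no real solution.
n^2 = 2 gives n = +/-sqrt(2) ~= +/-1.4142.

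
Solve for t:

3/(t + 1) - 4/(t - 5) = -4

t = -1.652 or t = 5.902

Multiply both sides by (t + 1)(t - 5):
3(t - 5) - 4(t + 1) = -4(t + 1)(t - 5).
Expand and collect terms: -4t^2 + 17t + 39 = 0.
By the quadratic formula, t = (-17 +/- sqrt(913)) / -8, so t ~= -1.652 or t ~= 5.902.
Neither value makes a denominator zero (t != -1, t != 5), so both are valid.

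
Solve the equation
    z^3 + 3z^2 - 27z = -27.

Rearrange: z^3 + 3z^2 - 27z + 27 = 0.
Possible rational roots are divisors of 27. Testing z = 3 gives 0, so (z - 3) is a factor.
Divide: z^3 + 3z^2 - 27z + 27 = (z - 3)(z^2 + 6z - 9).
Apply the quadratic formula to z^2 + 6z - 9 = 0: z = (-6 +/- sqrt(72))/2, i.e. z ~= 1.2426 or z ~= -7.2426.

z = -7.2426 or z = 1.2426 or z = 3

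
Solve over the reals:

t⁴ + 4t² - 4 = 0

t = -0.9102 or t = 0.9102

Let u = t². The equation becomes u² + 4u - 4 = 0.
By the quadratic formula, u = -2 + 2·√(2) or u = -2·√(2) - 2.
t² = -2 + 2·√(2) gives t = ±√(-2 + 2·√(2)) ≈ ±0.9102.
t² = -2·√(2) - 2 < 0 has no real solution.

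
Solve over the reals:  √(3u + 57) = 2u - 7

u = 8

Square both sides: 3u + 57 = (2u - 7)².
Expand and rearrange: 4u² - 31u - 8 = 0.
Solving gives u = 8 or u = -0.25.
Check each candidate in the original equation:
  u = 8: √(81) = 9, while 2u - 7 = 9 — valid.
  u = -0.25: √(56.25) = 7.5, while 2u - 7 = -7.5 — extraneous.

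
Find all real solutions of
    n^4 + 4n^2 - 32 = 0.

n = -2 or n = 2

Let u = n^2. The equation becomes u^2 + 4u - 32 = 0.
Factor: (u - 4)(u + 8) = 0, so u = 4 or u = -8.
n^2 = 4 gives n = +/-2.
n^2 = -8 < 0 has no real solution.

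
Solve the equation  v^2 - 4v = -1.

Rearrange to standard form: v^2 - 4v + 1 = 0.
Discriminant: (-4)^2 - 4*1*1 = 12.
Quadratic formula: v = (4 +/- sqrt(12)) / 2.
So v = sqrt(3) + 2 ~= 3.7321 or v = 2 - sqrt(3) ~= 0.2679.

v = 0.2679 or v = 3.7321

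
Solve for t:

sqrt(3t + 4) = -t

t = -1

Square both sides: 3t + 4 = (-t)^2.
Expand and rearrange: t^2 - 3t - 4 = 0.
Solving gives t = 4 or t = -1.
Check each candidate in the original equation:
  t = 4: sqrt(16) = 4, while -t = -4 — extraneous.
  t = -1: sqrt(1) = 1, while -t = 1 — valid.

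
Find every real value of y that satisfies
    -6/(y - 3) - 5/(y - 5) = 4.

Multiply both sides by (y - 3)(y - 5):
-6(y - 5) - 5(y - 3) = 4(y - 3)(y - 5).
Expand and collect terms: 4y² - 21y + 15 = 0.
By the quadratic formula, y = (21 ± √201) / 8, so y ≈ 4.3972 or y ≈ 0.8528.
Neither value makes a denominator zero (y ≠ 3, y ≠ 5), so both are valid.

y = 0.8528 or y = 4.3972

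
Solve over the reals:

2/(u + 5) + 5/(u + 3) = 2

Multiply both sides by (u + 5)(u + 3):
2(u + 3) + 5(u + 5) = 2(u + 5)(u + 3).
Expand and collect terms: 2u^2 + 9u - 1 = 0.
By the quadratic formula, u = (-9 +/- sqrt(89)) / 4, so u ~= 0.1085 or u ~= -4.6085.
Neither value makes a denominator zero (u != -5, u != -3), so both are valid.

u = -4.6085 or u = 0.1085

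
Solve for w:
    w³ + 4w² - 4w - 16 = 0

Possible rational roots are divisors of -16. Testing w = 2 gives 0, so (w - 2) is a factor.
Divide: w³ + 4w² - 4w - 16 = (w - 2)(w² + 6w + 8).
Factor the quadratic: w = -2 or w = -4.

w = -4 or w = -2 or w = 2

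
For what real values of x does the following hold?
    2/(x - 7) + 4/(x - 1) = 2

Multiply both sides by (x - 7)(x - 1):
2(x - 1) + 4(x - 7) = 2(x - 7)(x - 1).
Expand and collect terms: 2x² - 22x + 44 = 0.
By the quadratic formula, x = (22 ± √132) / 4, so x ≈ 8.3723 or x ≈ 2.6277.
Neither value makes a denominator zero (x ≠ 7, x ≠ 1), so both are valid.

x = 2.6277 or x = 8.3723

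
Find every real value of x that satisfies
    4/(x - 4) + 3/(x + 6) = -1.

x = -10.1789 or x = 1.1789

Multiply both sides by (x - 4)(x + 6):
4(x + 6) + 3(x - 4) = -(x - 4)(x + 6).
Expand and collect terms: -x^2 - 9x + 12 = 0.
By the quadratic formula, x = (9 +/- sqrt(129)) / -2, so x ~= -10.1789 or x ~= 1.1789.
Neither value makes a denominator zero (x != 4, x != -6), so both are valid.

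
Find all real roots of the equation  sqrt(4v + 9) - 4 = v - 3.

Isolate the radical: sqrt(4v + 9) = v + 1.
Square both sides: 4v + 9 = (v + 1)^2.
Expand and rearrange: v^2 - 2v - 8 = 0.
Solving gives v = 4 or v = -2.
Check each candidate in the original equation:
  v = 4: sqrt(25) = 5, while v + 1 = 5 — valid.
  v = -2: sqrt(1) = 1, while v + 1 = -1 — extraneous.

v = 4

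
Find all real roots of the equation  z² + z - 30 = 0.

z = -6 or z = 5

Factor: (z + 6)(z - 5) = 0.
So z = -6 or z = 5.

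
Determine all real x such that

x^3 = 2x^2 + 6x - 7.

x = -2.1926 or x = 1 or x = 3.1926

Rearrange: x^3 - 2x^2 - 6x + 7 = 0.
Possible rational roots are divisors of 7. Testing x = 1 gives 0, so (x - 1) is a factor.
Divide: x^3 - 2x^2 - 6x + 7 = (x - 1)(x^2 - x - 7).
Apply the quadratic formula to x^2 - x - 7 = 0: x = (1 +/- sqrt(29))/2, i.e. x ~= 3.1926 or x ~= -2.1926.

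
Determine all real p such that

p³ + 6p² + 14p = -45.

Rearrange: p³ + 6p² + 14p + 45 = 0.
Possible rational roots are divisors of 45. Testing p = -5 gives 0, so (p + 5) is a factor.
Divide: p³ + 6p² + 14p + 45 = (p + 5)(p² + p + 9).
The quadratic p² + p + 9 has discriminant -35 < 0, so no further real roots.

p = -5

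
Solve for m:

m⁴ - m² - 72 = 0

Let u = m². The equation becomes u² - u - 72 = 0.
Factor: (u - 9)(u + 8) = 0, so u = 9 or u = -8.
m² = 9 gives m = ±3.
m² = -8 < 0 has no real solution.

m = -3 or m = 3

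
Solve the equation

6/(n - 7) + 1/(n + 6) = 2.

n = -5.5962 or n = 10.0962

Multiply both sides by (n - 7)(n + 6):
6(n + 6) + (n - 7) = 2(n - 7)(n + 6).
Expand and collect terms: 2n^2 - 9n - 113 = 0.
By the quadratic formula, n = (9 +/- sqrt(985)) / 4, so n ~= 10.0962 or n ~= -5.5962.
Neither value makes a denominator zero (n != 7, n != -6), so both are valid.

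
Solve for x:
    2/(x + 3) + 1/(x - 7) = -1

Multiply both sides by (x + 3)(x - 7):
2(x - 7) + (x + 3) = -(x + 3)(x - 7).
Expand and collect terms: -x^2 + x + 32 = 0.
By the quadratic formula, x = (-1 +/- sqrt(129)) / -2, so x ~= -5.1789 or x ~= 6.1789.
Neither value makes a denominator zero (x != -3, x != 7), so both are valid.

x = -5.1789 or x = 6.1789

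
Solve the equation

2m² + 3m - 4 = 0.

m = -2.3508 or m = 0.8508

Discriminant: (3)² − 4·2·(-4) = 41.
Quadratic formula: m = (-3 ± √41) / 4.
So m = -3/4 + √(41)/4 ≈ 0.8508 or m = -√(41)/4 - 3/4 ≈ -2.3508.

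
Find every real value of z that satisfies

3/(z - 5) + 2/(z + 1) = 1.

Multiply both sides by (z - 5)(z + 1):
3(z + 1) + 2(z - 5) = (z - 5)(z + 1).
Expand and collect terms: z² - 9z + 2 = 0.
By the quadratic formula, z = (9 ± √73) / 2, so z ≈ 8.772 or z ≈ 0.228.
Neither value makes a denominator zero (z ≠ 5, z ≠ -1), so both are valid.

z = 0.228 or z = 8.772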